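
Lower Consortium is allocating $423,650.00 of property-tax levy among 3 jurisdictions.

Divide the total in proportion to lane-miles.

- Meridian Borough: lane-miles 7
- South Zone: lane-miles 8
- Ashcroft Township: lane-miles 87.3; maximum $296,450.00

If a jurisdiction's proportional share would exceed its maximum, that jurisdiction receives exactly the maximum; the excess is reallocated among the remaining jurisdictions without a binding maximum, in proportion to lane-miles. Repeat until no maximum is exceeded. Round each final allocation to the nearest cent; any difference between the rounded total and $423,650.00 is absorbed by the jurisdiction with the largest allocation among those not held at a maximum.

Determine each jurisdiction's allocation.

Lane-miles total: 102.3.
Unconstrained shares: Meridian Borough 28,988.7586; South Zone 33,130.0098; Ashcroft Township 361,531.2317.
Held at cap: Ashcroft Township ($296,450.00); residual $127,200.00 reallocated over remaining lane-miles 15.
Redistributed shares: Meridian Borough 59,360.0000 → $59,360.00; South Zone 67,840.0000 → $67,840.00.

Meridian Borough: $59,360.00; South Zone: $67,840.00; Ashcroft Township: $296,450.00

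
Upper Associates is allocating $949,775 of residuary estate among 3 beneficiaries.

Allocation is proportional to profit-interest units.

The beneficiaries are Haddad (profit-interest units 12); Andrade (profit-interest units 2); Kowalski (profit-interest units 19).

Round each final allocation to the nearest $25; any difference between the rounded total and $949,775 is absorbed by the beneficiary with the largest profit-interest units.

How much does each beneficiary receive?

Profit-interest units total: 12 + 2 + 19 = 33.
Raw shares: Haddad 345,372.73; Andrade 57,562.12; Kowalski 546,840.15.
At nearest $25: Haddad $345,375; Andrade $57,550; Kowalski $546,850. Sum = $949,775.
Rounded total matches; no reconciliation needed.

Haddad: $345,375; Andrade: $57,550; Kowalski: $546,850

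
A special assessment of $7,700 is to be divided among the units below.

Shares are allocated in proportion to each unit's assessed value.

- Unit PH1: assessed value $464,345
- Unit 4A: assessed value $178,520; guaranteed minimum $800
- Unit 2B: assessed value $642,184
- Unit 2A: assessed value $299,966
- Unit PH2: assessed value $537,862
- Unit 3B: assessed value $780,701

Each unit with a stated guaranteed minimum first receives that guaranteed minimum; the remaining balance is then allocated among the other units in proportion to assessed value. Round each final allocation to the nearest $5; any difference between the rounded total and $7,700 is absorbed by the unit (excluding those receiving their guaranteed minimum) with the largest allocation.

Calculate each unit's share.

Fund the minimums — Unit 4A $800. Balance $6,900.
Balance split over remaining assessed value 2,725,058: Unit PH1 1,175.75 → $1,175; Unit 2B 1,626.05 → $1,625; Unit 2A 759.53 → $760; Unit PH2 1,361.90 → $1,360; Unit 3B 1,976.78 → $1,975.
Rounding difference +$5 applied to Unit 3B → $1,980.

Unit PH1: $1,175 · Unit 4A: $800 · Unit 2B: $1,625 · Unit 2A: $760 · Unit PH2: $1,360 · Unit 3B: $1,980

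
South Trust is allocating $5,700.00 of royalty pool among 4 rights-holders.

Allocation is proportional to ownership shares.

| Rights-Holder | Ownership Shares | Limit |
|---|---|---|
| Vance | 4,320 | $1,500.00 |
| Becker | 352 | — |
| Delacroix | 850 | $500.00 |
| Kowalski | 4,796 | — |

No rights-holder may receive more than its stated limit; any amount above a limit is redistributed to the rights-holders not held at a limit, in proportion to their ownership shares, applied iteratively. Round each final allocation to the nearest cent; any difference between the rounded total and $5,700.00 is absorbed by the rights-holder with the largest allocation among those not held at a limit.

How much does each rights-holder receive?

Combined ownership shares = 10,318.
Pro-rata shares before constraints: Vance 2,386.5090; Becker 194.4563; Delacroix 469.5677; Kowalski 2,649.4670.
Cap binds for Vance ($1,500.00); remaining pool $4,200.00 reallocated over remaining ownership shares 5,998.
Cap binds for Delacroix ($500.00); remaining pool $3,700.00 reallocated over remaining ownership shares 5,148.
Shares after redistribution: Becker 252.9915 → $252.99; Kowalski 3,447.0085 → $3,447.01.

Vance: $1,500.00 | Becker: $252.99 | Delacroix: $500.00 | Kowalski: $3,447.01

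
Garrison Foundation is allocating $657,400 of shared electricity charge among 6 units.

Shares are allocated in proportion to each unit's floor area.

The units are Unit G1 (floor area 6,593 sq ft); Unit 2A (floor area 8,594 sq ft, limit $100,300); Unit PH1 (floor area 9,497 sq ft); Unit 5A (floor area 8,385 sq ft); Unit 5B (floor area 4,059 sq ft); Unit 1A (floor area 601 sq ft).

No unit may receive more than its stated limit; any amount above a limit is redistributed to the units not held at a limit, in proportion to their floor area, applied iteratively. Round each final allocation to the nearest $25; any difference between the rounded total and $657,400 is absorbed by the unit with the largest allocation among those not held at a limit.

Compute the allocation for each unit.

Total floor area = 37,729.
Unconstrained shares: Unit G1 114,878.16; Unit 2A 149,744.11; Unit PH1 165,478.22; Unit 5A 146,102.44; Unit 5B 70,725.08; Unit 1A 10,471.98.
Cap binds for Unit 2A ($100,300); balance $557,100 reallocated over remaining floor area 29,135.
Shares after redistribution: Unit G1 126,066.94 → $126,075; Unit PH1 181,595.29 → $181,600; Unit 5A 160,332.37 → $160,325; Unit 5B 77,613.49 → $77,625; Unit 1A 11,491.92 → $11,500.
Rounding difference −$25 applied to Unit PH1 → $181,575.

Unit G1: $126,075 · Unit 2A: $100,300 · Unit PH1: $181,575 · Unit 5A: $160,325 · Unit 5B: $77,625 · Unit 1A: $11,500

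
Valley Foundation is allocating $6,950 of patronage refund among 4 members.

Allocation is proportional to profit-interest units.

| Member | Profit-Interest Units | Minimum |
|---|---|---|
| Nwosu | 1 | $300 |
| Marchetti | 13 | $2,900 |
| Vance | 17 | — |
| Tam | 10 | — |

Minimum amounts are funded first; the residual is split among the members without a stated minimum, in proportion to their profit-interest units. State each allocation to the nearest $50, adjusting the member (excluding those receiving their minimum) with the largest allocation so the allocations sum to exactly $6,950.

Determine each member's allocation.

Guaranteed amounts: Nwosu $300; Marchetti $2,900. Balance $3,750.
Balance split over remaining profit-interest units 27: Vance 2,361.11 → $2,350; Tam 1,388.89 → $1,400.

Nwosu: $300 · Marchetti: $2,900 · Vance: $2,350 · Tam: $1,400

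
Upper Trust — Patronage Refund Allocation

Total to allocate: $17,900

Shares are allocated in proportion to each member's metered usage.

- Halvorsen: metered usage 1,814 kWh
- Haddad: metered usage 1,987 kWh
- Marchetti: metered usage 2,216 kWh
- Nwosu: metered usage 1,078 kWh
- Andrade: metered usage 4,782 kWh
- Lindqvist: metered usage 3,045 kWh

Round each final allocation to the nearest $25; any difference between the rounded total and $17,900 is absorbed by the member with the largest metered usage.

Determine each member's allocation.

Halvorsen: $2,175 · Haddad: $2,375 · Marchetti: $2,650 · Nwosu: $1,300 · Andrade: $5,750 · Lindqvist: $3,650

Metered usage total: 14,922.
Raw shares: Halvorsen 1,814/14,922 × $17,900 = 2,176.02; Haddad 1,987/14,922 × $17,900 = 2,383.55; Marchetti 2,216/14,922 × $17,900 = 2,658.25; Nwosu 1,078/14,922 × $17,900 = 1,293.14; Andrade 4,782/14,922 × $17,900 = 5,736.35; Lindqvist 3,045/14,922 × $17,900 = 3,652.69.
After rounding ($25): Halvorsen $2,175; Haddad $2,375; Marchetti $2,650; Nwosu $1,300; Andrade $5,725; Lindqvist $3,650. Sum = $17,875.
Difference $17,900 − $17,875 = +$25 applied to largest metered usage (Andrade): Andrade becomes $5,750.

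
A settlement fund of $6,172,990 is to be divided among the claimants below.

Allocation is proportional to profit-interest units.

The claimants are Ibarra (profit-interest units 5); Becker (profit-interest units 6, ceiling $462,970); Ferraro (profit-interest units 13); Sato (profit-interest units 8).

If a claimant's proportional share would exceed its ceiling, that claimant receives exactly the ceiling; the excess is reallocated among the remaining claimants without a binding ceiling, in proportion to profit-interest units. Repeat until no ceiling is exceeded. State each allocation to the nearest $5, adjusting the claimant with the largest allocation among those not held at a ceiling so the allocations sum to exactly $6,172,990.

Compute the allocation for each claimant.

Ibarra: $1,098,080 · Becker: $462,970 · Ferraro: $2,855,010 · Sato: $1,756,930

Profit-interest units total: 32.
Proportional shares (ignoring caps): Ibarra 964,529.69; Becker 1,157,435.62; Ferraro 2,507,777.19; Sato 1,543,247.50.
Capped: Becker ($462,970); residual $5,710,020 reallocated over remaining profit-interest units 26.
Redistributed shares: Ibarra 1,098,080.77 → $1,098,080; Ferraro 2,855,010.00 → $2,855,010; Sato 1,756,929.23 → $1,756,930.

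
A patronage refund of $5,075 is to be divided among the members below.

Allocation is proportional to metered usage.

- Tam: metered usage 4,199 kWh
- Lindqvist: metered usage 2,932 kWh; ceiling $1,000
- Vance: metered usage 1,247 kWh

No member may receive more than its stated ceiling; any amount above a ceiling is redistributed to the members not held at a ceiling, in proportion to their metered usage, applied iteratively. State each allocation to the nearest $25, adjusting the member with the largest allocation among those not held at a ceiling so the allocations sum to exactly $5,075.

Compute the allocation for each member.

Total metered usage = 8,378.
Pro-rata shares before constraints: Tam 2,543.56; Lindqvist 1,776.07; Vance 755.37.
Capped: Lindqvist ($1,000); remaining pool $4,075 reallocated over remaining metered usage 5,446.
Redistributed shares: Tam 3,141.93 → $3,150; Vance 933.07 → $925.

Tam: $3,150; Lindqvist: $1,000; Vance: $925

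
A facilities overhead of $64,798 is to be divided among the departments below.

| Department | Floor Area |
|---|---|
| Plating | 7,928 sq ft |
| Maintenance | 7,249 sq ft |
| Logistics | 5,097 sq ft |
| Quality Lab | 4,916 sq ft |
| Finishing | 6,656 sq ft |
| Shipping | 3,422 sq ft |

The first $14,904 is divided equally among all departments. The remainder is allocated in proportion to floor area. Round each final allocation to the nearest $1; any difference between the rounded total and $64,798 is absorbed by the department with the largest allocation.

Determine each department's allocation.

$14,904 shared equally gives $2,484 per department.
Remainder $49,894 by floor area (total 35,268): Plating 11,215.82 → $11,216; Maintenance 10,255.23 → $10,255; Logistics 7,210.78 → $7,211; Quality Lab 6,954.72 → $6,955; Finishing 9,416.31 → $9,416; Shipping 4,841.14 → $4,841.
Totals: Plating $2,484 + $11,216 = $13,700; Maintenance $2,484 + $10,255 = $12,739; Logistics $2,484 + $7,211 = $9,695; Quality Lab $2,484 + $6,955 = $9,439; Finishing $2,484 + $9,416 = $11,900; Shipping $2,484 + $4,841 = $7,325.

Plating: $13,700 | Maintenance: $12,739 | Logistics: $9,695 | Quality Lab: $9,439 | Finishing: $11,900 | Shipping: $7,325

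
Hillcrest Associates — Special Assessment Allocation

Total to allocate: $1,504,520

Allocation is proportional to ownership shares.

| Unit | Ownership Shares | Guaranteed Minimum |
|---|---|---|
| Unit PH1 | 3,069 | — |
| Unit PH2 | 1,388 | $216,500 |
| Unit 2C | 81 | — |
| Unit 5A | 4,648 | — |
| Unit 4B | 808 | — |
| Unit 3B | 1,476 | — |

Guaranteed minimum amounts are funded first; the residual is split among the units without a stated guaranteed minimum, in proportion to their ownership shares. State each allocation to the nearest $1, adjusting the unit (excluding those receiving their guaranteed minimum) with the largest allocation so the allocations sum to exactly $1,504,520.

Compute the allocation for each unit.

Unit PH1: $392,078; Unit PH2: $216,500; Unit 2C: $10,348; Unit 5A: $593,802; Unit 4B: $103,226; Unit 3B: $188,566

Guaranteed amounts: Unit PH2 $216,500. Balance $1,288,020.
Balance split over remaining ownership shares 10,082: Unit PH1 392,078.30 → $392,078; Unit 2C 10,348.11 → $10,348; Unit 5A 593,802.52 → $593,803; Unit 4B 103,225.57 → $103,226; Unit 3B 188,565.51 → $188,566.
Rounding difference −$1 applied to Unit 5A → $593,802.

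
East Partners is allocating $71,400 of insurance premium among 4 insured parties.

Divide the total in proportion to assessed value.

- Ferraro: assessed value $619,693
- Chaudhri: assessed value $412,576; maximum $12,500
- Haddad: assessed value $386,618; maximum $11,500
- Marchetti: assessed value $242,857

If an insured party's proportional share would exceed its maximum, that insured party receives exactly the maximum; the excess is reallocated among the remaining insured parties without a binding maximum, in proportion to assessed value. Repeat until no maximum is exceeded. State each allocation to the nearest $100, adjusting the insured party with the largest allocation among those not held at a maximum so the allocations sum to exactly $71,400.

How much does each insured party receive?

Sum of assessed value: 1,661,744.
Pro-rata shares before constraints: Ferraro 26,626.29; Chaudhri 17,727.11; Haddad 16,611.78; Marchetti 10,434.81.
Cap binds for Chaudhri ($12,500), Haddad ($11,500); balance $47,400 reallocated over remaining assessed value 862,550.
Redistributed shares: Ferraro 34,054.20 → $34,100; Marchetti 13,345.80 → $13,300.

Ferraro: $34,100; Chaudhri: $12,500; Haddad: $11,500; Marchetti: $13,300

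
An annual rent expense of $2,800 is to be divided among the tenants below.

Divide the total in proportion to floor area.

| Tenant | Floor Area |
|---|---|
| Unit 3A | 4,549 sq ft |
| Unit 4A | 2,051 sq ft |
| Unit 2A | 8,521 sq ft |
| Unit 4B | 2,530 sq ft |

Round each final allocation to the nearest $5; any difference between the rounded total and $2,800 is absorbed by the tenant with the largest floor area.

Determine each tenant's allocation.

Unit 3A: $720 · Unit 4A: $325 · Unit 2A: $1,355 · Unit 4B: $400

Total floor area = 17,651.
Unrounded shares: Unit 3A 4,549/17,651 × $2,800 = 721.61; Unit 4A 2,051/17,651 × $2,800 = 325.35; Unit 2A 8,521/17,651 × $2,800 = 1,351.70; Unit 4B 2,530/17,651 × $2,800 = 401.34.
Rounded to nearest $5: Unit 3A $720; Unit 4A $325; Unit 2A $1,350; Unit 4B $400. Sum = $2,795.
Difference $2,800 − $2,795 = +$5 applied to largest floor area (Unit 2A): Unit 2A becomes $1,355.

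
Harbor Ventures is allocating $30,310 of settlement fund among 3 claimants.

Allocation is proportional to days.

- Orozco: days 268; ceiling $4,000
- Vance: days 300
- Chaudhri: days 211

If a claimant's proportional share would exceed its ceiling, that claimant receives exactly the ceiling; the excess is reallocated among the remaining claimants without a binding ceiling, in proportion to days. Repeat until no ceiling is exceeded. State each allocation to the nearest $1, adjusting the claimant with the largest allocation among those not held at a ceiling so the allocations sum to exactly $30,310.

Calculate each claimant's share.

Sum of days: 779.
Pro-rata shares before constraints: Orozco 10,427.57; Vance 11,672.66; Chaudhri 8,209.77.
Held at cap: Orozco ($4,000); residual $26,310 reallocated over remaining days 511.
Remaining shares: Vance 15,446.18 → $15,446; Chaudhri 10,863.82 → $10,864.

Orozco: $4,000 · Vance: $15,446 · Chaudhri: $10,864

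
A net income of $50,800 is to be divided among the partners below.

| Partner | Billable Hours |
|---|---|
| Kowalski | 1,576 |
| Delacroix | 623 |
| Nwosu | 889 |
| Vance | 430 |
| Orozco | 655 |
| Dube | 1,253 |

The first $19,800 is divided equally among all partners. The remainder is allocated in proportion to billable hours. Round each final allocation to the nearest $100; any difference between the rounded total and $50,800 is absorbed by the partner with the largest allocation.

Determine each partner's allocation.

$19,800 shared equally gives $3,300 per partner.
Remainder $31,000 by billable hours (total 5,426): Kowalski 9,004.05 → $9,000; Delacroix 3,559.34 → $3,600; Nwosu 5,079.06 → $5,100; Vance 2,456.69 → $2,500; Orozco 3,742.17 → $3,700; Dube 7,158.68 → $7,200.
Rounding difference −$100 on remainder applied to Kowalski.
Totals: Kowalski $3,300 + $8,900 = $12,200; Delacroix $3,300 + $3,600 = $6,900; Nwosu $3,300 + $5,100 = $8,400; Vance $3,300 + $2,500 = $5,800; Orozco $3,300 + $3,700 = $7,000; Dube $3,300 + $7,200 = $10,500.

Kowalski: $12,200 · Delacroix: $6,900 · Nwosu: $8,400 · Vance: $5,800 · Orozco: $7,000 · Dube: $10,500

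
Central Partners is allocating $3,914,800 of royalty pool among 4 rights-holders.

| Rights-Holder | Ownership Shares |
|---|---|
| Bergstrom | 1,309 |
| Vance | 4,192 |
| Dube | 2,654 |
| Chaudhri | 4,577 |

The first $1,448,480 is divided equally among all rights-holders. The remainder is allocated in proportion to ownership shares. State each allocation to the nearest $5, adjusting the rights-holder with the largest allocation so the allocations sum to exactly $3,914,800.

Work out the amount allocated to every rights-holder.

Bergstrom: $615,685 | Vance: $1,174,155 | Dube: $876,225 | Chaudhri: $1,248,735

Equal tier: $1,448,480 ÷ 4 = $362,120 apiece.
Remainder $2,466,320 by ownership shares (total 12,732): Bergstrom 253,566.83 → $253,565; Vance 812,033.73 → $812,035; Dube 514,107.23 → $514,105; Chaudhri 886,612.21 → $886,610.
Rounding difference +$5 on remainder applied to Chaudhri.
Totals: Bergstrom $362,120 + $253,565 = $615,685; Vance $362,120 + $812,035 = $1,174,155; Dube $362,120 + $514,105 = $876,225; Chaudhri $362,120 + $886,615 = $1,248,735.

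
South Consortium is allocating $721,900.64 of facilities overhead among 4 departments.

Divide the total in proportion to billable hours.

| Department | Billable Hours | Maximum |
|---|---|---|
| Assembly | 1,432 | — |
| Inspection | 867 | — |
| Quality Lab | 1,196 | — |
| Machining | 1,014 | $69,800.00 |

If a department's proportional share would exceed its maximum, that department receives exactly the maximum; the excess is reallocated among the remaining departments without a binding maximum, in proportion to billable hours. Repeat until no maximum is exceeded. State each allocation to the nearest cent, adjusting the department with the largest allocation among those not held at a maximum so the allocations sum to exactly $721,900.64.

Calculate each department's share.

Assembly: $267,184.01 · Inspection: $161,765.74 · Quality Lab: $223,150.89 · Machining: $69,800.00

Sum of billable hours: 4,509.
Pro-rata shares before constraints: Assembly 229,266.2933; Inspection 138,808.5728; Quality Lab 191,482.1835; Machining 162,343.5904.
Held at cap: Machining ($69,800.00); residual $652,100.64 reallocated over remaining billable hours 3,495.
Shares after redistribution: Assembly 267,184.0104 → $267,184.01; Inspection 161,765.7382 → $161,765.74; Quality Lab 223,150.8914 → $223,150.89.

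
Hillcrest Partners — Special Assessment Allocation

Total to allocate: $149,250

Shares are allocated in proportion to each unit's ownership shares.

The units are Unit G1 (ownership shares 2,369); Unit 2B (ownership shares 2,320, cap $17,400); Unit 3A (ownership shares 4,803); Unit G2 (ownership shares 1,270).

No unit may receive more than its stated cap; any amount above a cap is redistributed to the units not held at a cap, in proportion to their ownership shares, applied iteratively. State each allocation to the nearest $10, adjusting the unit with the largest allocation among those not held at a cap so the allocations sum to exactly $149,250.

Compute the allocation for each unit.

Unit G1: $37,000 · Unit 2B: $17,400 · Unit 3A: $75,010 · Unit G2: $19,840

Sum of ownership shares: 10,762.
Proportional shares (ignoring caps): Unit G1 32,853.86; Unit 2B 32,174.32; Unit 3A 66,609.16; Unit G2 17,612.66.
Cap binds for Unit 2B ($17,400); balance $131,850 reallocated over remaining ownership shares 8,442.
Shares after redistribution: Unit G1 36,999.84 → $37,000; Unit 3A 75,014.87 → $75,010; Unit G2 19,835.29 → $19,840.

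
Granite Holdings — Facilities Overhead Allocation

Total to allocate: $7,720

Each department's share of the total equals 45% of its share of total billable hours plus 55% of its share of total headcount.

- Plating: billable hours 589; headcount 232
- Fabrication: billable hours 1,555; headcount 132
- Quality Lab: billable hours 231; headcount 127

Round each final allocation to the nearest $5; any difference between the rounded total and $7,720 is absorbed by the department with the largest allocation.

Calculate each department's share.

Plating: $2,870 · Fabrication: $3,415 · Quality Lab: $1,435

Billable hours total 2,375; headcount total 491.
Composite weights (45% billable hours + 55% headcount): Plating 0.3715; Fabrication 0.4425; Quality Lab 0.1860.
Unrounded shares: Plating 2,867.81; Fabrication 3,416.05; Quality Lab 1,436.14.
Rounded to nearest $5: Plating $2,870; Fabrication $3,415; Quality Lab $1,435. Sum = $7,720.
No rounding difference to absorb.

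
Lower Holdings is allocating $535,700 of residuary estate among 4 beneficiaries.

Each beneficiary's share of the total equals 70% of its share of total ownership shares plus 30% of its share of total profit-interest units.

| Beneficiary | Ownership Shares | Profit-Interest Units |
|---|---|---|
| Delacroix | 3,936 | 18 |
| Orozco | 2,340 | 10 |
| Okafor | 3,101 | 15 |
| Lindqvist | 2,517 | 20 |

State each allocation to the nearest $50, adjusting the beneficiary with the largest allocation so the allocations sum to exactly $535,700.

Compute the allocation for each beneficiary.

Delacroix: $170,000; Orozco: $99,300; Okafor: $136,050; Lindqvist: $130,350

Ownership shares total 11,894; profit-interest units total 63.
Combined weights (70% ownership shares + 30% profit-interest units): Delacroix 0.3174; Orozco 0.1853; Okafor 0.2539; Lindqvist 0.2434.
Raw shares: Delacroix 170,010.02; Orozco 99,284.25; Okafor 136,031.56; Lindqvist 130,374.17.
Rounded to nearest $50: Delacroix $170,000; Orozco $99,300; Okafor $136,050; Lindqvist $130,350. Sum = $535,700.
Sum already equals the total — no adjustment.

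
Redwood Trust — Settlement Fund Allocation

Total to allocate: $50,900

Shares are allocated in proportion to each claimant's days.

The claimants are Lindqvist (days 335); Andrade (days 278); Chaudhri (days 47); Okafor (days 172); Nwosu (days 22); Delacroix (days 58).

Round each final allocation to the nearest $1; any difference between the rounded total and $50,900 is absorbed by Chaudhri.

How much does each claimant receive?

Total days = 912.
Proportional shares: Lindqvist 335/912 × $50,900 = 18,696.82; Andrade 278/912 × $50,900 = 15,515.57; Chaudhri 47/912 × $50,900 = 2,623.14; Okafor 172/912 × $50,900 = 9,599.56; Nwosu 22/912 × $50,900 = 1,227.85; Delacroix 58/912 × $50,900 = 3,237.06.
Rounded to nearest $1: Lindqvist $18,697; Andrade $15,516; Chaudhri $2,623; Okafor $9,600; Nwosu $1,228; Delacroix $3,237. Sum = $50,901.
Difference $50,900 − $50,901 = −$1 applied to Chaudhri: Chaudhri becomes $2,622.

Lindqvist: $18,697 · Andrade: $15,516 · Chaudhri: $2,622 · Okafor: $9,600 · Nwosu: $1,228 · Delacroix: $3,237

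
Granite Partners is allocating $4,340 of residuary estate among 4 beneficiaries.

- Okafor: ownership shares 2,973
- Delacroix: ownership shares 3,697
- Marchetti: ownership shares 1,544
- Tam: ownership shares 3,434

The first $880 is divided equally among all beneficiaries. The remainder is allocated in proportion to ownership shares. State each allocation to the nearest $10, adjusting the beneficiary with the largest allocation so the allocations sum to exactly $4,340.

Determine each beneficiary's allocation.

Equal tier: $880 ÷ 4 = $220 apiece.
Remainder $3,460 by ownership shares (total 11,648): Okafor 883.12 → $880; Delacroix 1,098.18 → $1,100; Marchetti 458.64 → $460; Tam 1,020.06 → $1,020.
Totals: Okafor $220 + $880 = $1,100; Delacroix $220 + $1,100 = $1,320; Marchetti $220 + $460 = $680; Tam $220 + $1,020 = $1,240.

Okafor: $1,100; Delacroix: $1,320; Marchetti: $680; Tam: $1,240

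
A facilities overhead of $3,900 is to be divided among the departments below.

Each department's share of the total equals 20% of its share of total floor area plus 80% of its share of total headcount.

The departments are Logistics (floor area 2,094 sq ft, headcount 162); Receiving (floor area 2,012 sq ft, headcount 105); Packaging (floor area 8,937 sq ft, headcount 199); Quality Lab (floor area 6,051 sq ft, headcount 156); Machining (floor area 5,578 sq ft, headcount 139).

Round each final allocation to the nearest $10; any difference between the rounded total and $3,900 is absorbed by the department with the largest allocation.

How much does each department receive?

Floor area total 24,672; headcount total 761.
Blended shares (20% floor area + 80% headcount): Logistics 0.1873; Receiving 0.1267; Packaging 0.2816; Quality Lab 0.2130; Machining 0.1913.
Pro-rata amounts: Logistics 730.38; Receiving 494.10; Packaging 1,098.42; Quality Lab 830.88; Machining 746.23.
Rounded to nearest $10: Logistics $730; Receiving $490; Packaging $1,100; Quality Lab $830; Machining $750. Sum = $3,900.
No rounding difference to absorb.

Logistics: $730 · Receiving: $490 · Packaging: $1,100 · Quality Lab: $830 · Machining: $750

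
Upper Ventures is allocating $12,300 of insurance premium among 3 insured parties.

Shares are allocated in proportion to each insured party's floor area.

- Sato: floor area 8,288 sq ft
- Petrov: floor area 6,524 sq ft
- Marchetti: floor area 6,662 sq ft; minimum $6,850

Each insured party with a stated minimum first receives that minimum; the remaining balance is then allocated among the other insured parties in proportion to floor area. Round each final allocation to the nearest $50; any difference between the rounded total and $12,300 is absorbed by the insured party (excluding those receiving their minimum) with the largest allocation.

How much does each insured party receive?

Sato: $3,050; Petrov: $2,400; Marchetti: $6,850

Fund the minimums — Marchetti $6,850. Residual $5,450.
Residual split over remaining floor area 14,812: Sato 3,049.53 → $3,050; Petrov 2,400.47 → $2,400.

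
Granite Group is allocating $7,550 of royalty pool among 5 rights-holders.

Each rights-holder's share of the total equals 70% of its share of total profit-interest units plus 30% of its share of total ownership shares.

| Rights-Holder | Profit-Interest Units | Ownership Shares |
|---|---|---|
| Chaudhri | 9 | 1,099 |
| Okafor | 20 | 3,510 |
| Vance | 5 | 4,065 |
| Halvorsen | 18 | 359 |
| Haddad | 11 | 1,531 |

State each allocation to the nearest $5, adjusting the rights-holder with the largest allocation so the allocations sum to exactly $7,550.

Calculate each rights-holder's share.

Totals — profit-interest units 63, ownership shares 10,564.
Blended shares (70% profit-interest units + 30% ownership shares): Chaudhri 0.1312; Okafor 0.3219; Vance 0.1710; Halvorsen 0.2102; Haddad 0.1657.
Proportional shares: Chaudhri 990.63; Okafor 2,430.35; Vance 1,291.01; Halvorsen 1,586.97; Haddad 1,251.04.
Rounded to nearest $5: Chaudhri $990; Okafor $2,430; Vance $1,290; Halvorsen $1,585; Haddad $1,250. Sum = $7,545.
Difference $7,550 − $7,545 = +$5 applied to largest allocation (Okafor): Okafor becomes $2,435.

Chaudhri: $990 · Okafor: $2,435 · Vance: $1,290 · Halvorsen: $1,585 · Haddad: $1,250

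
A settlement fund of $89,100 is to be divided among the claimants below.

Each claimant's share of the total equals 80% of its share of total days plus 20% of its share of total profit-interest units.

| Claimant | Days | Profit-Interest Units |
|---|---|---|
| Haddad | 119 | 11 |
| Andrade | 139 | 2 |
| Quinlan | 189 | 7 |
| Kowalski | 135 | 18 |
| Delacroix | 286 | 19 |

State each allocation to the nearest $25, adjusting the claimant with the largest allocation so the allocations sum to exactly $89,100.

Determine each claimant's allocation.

Totals — days 868, profit-interest units 57.
Blended shares (80% days + 20% profit-interest units): Haddad 0.1483; Andrade 0.1351; Quinlan 0.1988; Kowalski 0.1876; Delacroix 0.3303.
Raw shares: Haddad 13,211.21; Andrade 12,039.92; Quinlan 17,709.07; Kowalski 16,713.54; Delacroix 29,426.27.
After rounding ($25): Haddad $13,200; Andrade $12,050; Quinlan $17,700; Kowalski $16,725; Delacroix $29,425. Sum = $89,100.
No rounding difference to absorb.

Haddad: $13,200 · Andrade: $12,050 · Quinlan: $17,700 · Kowalski: $16,725 · Delacroix: $29,425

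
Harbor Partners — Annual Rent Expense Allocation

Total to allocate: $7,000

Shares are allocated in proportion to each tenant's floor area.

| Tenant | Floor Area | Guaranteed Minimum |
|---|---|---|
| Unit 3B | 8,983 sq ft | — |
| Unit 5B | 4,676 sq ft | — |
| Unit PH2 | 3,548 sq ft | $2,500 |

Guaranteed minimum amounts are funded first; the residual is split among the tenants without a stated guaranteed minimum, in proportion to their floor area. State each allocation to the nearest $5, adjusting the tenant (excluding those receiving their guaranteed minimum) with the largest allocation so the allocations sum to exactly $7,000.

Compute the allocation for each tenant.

Unit 3B: $2,960 · Unit 5B: $1,540 · Unit PH2: $2,500

Fund the minimums — Unit PH2 $2,500. Residual $4,500.
Residual split over remaining floor area 13,659: Unit 3B 2,959.48 → $2,960; Unit 5B 1,540.52 → $1,540.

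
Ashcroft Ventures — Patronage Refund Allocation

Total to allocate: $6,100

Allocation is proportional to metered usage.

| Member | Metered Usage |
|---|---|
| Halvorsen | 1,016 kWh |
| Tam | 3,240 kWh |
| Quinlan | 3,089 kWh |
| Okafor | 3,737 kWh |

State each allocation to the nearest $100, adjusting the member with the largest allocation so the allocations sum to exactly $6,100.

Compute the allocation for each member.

Halvorsen: $600 | Tam: $1,800 | Quinlan: $1,700 | Okafor: $2,000

Metered usage total: 11,082.
Proportional shares: Halvorsen 1,016/11,082 × $6,100 = 559.25; Tam 3,240/11,082 × $6,100 = 1,783.43; Quinlan 3,089/11,082 × $6,100 = 1,700.32; Okafor 3,737/11,082 × $6,100 = 2,057.00.
After rounding ($100): Halvorsen $600; Tam $1,800; Quinlan $1,700; Okafor $2,100. Sum = $6,200.
Difference $6,100 − $6,200 = −$100 applied to largest allocation (Okafor): Okafor becomes $2,000.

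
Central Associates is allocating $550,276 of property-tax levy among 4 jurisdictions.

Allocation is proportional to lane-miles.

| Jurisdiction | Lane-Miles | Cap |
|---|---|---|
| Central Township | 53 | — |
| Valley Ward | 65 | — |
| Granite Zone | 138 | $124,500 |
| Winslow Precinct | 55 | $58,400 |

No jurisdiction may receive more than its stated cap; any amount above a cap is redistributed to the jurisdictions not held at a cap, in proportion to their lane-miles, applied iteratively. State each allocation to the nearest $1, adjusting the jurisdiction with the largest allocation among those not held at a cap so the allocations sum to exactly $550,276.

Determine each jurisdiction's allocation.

Lane-miles total: 311.
Unconstrained shares: Central Township 93,776.94; Valley Ward 115,009.45; Granite Zone 244,173.92; Winslow Precinct 97,315.69.
Cap binds for Granite Zone ($124,500), Winslow Precinct ($58,400); balance $367,376 reallocated over remaining lane-miles 118.
Shares after redistribution: Central Township 165,007.86 → $165,008; Valley Ward 202,368.14 → $202,368.

Central Township: $165,008; Valley Ward: $202,368; Granite Zone: $124,500; Winslow Precinct: $58,400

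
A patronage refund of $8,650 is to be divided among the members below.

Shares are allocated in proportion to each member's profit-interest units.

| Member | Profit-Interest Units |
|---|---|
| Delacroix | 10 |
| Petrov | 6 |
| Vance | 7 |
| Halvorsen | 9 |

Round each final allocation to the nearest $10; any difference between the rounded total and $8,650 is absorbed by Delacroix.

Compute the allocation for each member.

Profit-interest units total: 32.
Unrounded shares: Delacroix 10/32 × $8,650 = 2,703.12; Petrov 6/32 × $8,650 = 1,621.88; Vance 7/32 × $8,650 = 1,892.19; Halvorsen 9/32 × $8,650 = 2,432.81.
At nearest $10: Delacroix $2,700; Petrov $1,620; Vance $1,890; Halvorsen $2,430. Sum = $8,640.
Difference $8,650 − $8,640 = +$10 applied to Delacroix: Delacroix becomes $2,710.

Delacroix: $2,710 | Petrov: $1,620 | Vance: $1,890 | Halvorsen: $2,430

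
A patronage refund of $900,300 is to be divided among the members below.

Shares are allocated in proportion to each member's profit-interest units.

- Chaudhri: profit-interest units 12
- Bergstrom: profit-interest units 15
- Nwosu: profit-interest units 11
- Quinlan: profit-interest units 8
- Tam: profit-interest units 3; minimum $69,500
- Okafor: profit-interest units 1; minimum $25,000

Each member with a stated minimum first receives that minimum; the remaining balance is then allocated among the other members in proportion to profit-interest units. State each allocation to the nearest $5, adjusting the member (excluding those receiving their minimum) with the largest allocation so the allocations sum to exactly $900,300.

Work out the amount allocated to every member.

Guaranteed amounts: Tam $69,500; Okafor $25,000. Remaining pool $805,800.
Remaining pool split over remaining profit-interest units 46: Chaudhri 210,208.70 → $210,210; Bergstrom 262,760.87 → $262,760; Nwosu 192,691.30 → $192,690; Quinlan 140,139.13 → $140,140.

Chaudhri: $210,210 · Bergstrom: $262,760 · Nwosu: $192,690 · Quinlan: $140,140 · Tam: $69,500 · Okafor: $25,000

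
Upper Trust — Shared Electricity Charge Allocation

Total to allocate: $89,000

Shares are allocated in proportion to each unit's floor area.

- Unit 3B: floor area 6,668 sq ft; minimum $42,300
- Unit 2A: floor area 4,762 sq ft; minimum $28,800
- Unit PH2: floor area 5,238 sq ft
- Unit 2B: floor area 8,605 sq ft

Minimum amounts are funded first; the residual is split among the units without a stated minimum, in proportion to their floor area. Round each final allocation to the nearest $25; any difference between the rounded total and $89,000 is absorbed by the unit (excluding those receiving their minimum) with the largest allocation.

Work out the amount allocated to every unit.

Minimums first: Unit 3B $42,300; Unit 2A $28,800. Balance $17,900.
Balance split over remaining floor area 13,843: Unit PH2 6,773.11 → $6,775; Unit 2B 11,126.89 → $11,125.

Unit 3B: $42,300; Unit 2A: $28,800; Unit PH2: $6,775; Unit 2B: $11,125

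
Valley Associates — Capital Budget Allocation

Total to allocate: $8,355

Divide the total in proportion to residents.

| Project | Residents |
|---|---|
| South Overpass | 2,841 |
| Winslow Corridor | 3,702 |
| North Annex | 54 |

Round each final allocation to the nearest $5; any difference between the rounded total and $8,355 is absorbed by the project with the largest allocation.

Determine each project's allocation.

Residents total: 6,597.
Pro-rata amounts: South Overpass 2,841/6,597 × $8,355 = 3,598.08; Winslow Corridor 3,702/6,597 × $8,355 = 4,688.53; North Annex 54/6,597 × $8,355 = 68.39.
After rounding ($5): South Overpass $3,600; Winslow Corridor $4,690; North Annex $70. Sum = $8,360.
Difference $8,355 − $8,360 = −$5 applied to largest allocation (Winslow Corridor): Winslow Corridor becomes $4,685.

South Overpass: $3,600 · Winslow Corridor: $4,685 · North Annex: $70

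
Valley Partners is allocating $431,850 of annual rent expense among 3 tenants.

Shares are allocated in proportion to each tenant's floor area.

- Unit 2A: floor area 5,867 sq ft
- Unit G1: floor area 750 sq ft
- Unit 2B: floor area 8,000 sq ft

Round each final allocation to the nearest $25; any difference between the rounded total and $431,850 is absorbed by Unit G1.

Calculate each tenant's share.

Unit 2A: $173,325; Unit G1: $22,175; Unit 2B: $236,350

Sum of floor area: 14,617.
Proportional shares: Unit 2A 5,867/14,617 × $431,850 = 173,336.80; Unit G1 750/14,617 × $431,850 = 22,158.27; Unit 2B 8,000/14,617 × $431,850 = 236,354.93.
At nearest $25: Unit 2A $173,325; Unit G1 $22,150; Unit 2B $236,350. Sum = $431,825.
Difference $431,850 − $431,825 = +$25 applied to Unit G1: Unit G1 becomes $22,175.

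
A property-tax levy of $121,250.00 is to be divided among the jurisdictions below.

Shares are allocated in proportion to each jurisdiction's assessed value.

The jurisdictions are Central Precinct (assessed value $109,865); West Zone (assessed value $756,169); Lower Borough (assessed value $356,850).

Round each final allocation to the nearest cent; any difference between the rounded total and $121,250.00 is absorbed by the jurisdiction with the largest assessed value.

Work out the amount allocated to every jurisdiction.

Combined assessed value = 109,865 + 756,169 + 356,850 = 1,222,884.
Proportional shares: Central Precinct 10,893.2092; West Zone 74,974.8065; Lower Borough 35,381.9843.
At nearest cent: Central Precinct $10,893.21; West Zone $74,974.81; Lower Borough $35,381.98. Sum = $121,250.00.
Sum already equals the total — no adjustment.

Central Precinct: $10,893.21; West Zone: $74,974.81; Lower Borough: $35,381.98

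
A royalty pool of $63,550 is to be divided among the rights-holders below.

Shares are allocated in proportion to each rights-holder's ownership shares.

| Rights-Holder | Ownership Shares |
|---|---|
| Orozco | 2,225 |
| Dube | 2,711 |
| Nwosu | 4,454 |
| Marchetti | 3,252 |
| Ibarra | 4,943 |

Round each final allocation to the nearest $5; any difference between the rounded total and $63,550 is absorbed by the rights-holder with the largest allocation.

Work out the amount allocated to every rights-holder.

Orozco: $8,040 · Dube: $9,795 · Nwosu: $16,095 · Marchetti: $11,750 · Ibarra: $17,870

Total ownership shares = 17,585.
Raw shares: Orozco 2,225/17,585 × $63,550 = 8,040.87; Dube 2,711/17,585 × $63,550 = 9,797.22; Nwosu 4,454/17,585 × $63,550 = 16,096.20; Marchetti 3,252/17,585 × $63,550 = 11,752.32; Ibarra 4,943/17,585 × $63,550 = 17,863.39.
After rounding ($5): Orozco $8,040; Dube $9,795; Nwosu $16,095; Marchetti $11,750; Ibarra $17,865. Sum = $63,545.
Difference $63,550 − $63,545 = +$5 applied to largest allocation (Ibarra): Ibarra becomes $17,870.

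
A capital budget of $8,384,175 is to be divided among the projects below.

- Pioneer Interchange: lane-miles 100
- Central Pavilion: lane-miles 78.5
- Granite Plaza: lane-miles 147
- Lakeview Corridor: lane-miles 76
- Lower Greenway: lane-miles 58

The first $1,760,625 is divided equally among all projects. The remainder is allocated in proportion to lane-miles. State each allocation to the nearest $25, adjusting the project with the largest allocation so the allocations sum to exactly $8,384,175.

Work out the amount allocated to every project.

Pioneer Interchange: $1,793,600 · Central Pavilion: $1,483,675 · Granite Plaza: $2,471,075 · Lakeview Corridor: $1,447,650 · Lower Greenway: $1,188,175

Equal tier: $1,760,625 ÷ 5 = $352,125 apiece.
Remainder $6,623,550 by lane-miles (total 459.5): Pioneer Interchange 1,441,468.99 → $1,441,475; Central Pavilion 1,131,553.16 → $1,131,550; Granite Plaza 2,118,959.41 → $2,118,950; Lakeview Corridor 1,095,516.43 → $1,095,525; Lower Greenway 836,052.01 → $836,050.
Totals: Pioneer Interchange $352,125 + $1,441,475 = $1,793,600; Central Pavilion $352,125 + $1,131,550 = $1,483,675; Granite Plaza $352,125 + $2,118,950 = $2,471,075; Lakeview Corridor $352,125 + $1,095,525 = $1,447,650; Lower Greenway $352,125 + $836,050 = $1,188,175.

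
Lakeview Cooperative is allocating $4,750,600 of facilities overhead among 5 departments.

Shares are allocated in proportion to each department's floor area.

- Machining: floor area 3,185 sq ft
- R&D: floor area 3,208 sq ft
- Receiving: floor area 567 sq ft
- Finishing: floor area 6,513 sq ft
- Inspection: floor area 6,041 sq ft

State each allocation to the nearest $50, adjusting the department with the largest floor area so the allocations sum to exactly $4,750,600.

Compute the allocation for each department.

Combined floor area = 19,514.
Unrounded shares: Machining 3,185/19,514 × $4,750,600 = 775,374.65; R&D 3,208/19,514 × $4,750,600 = 780,973.91; Receiving 567/19,514 × $4,750,600 = 138,033.73; Finishing 6,513/19,514 × $4,750,600 = 1,585,562.05; Inspection 6,041/19,514 × $4,750,600 = 1,470,655.66.
Rounded to nearest $50: Machining $775,350; R&D $780,950; Receiving $138,050; Finishing $1,585,550; Inspection $1,470,650. Sum = $4,750,550.
Difference $4,750,600 − $4,750,550 = +$50 applied to largest floor area (Finishing): Finishing becomes $1,585,600.

Machining: $775,350 | R&D: $780,950 | Receiving: $138,050 | Finishing: $1,585,600 | Inspection: $1,470,650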